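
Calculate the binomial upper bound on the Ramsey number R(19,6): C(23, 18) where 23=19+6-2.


R(19,6) <= C(19+6-2, 19-1) = C(23, 18)
C(23, 18) = 23! / (18! * 5!)
= 33649

33649


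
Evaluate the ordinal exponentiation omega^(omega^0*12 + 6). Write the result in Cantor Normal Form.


omega^(omega^0*12 + 6):
omega^0 = 1, so the exponent is 12 + 6 = 18 (finite ordinal addition).
Result = omega^18, already a single CNF term.

omega^18


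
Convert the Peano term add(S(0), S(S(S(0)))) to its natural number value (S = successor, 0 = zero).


add(S^1(0), S^3(0)):
S^1(0) = 1
S^3(0) = 3
1 + 3 = 4

4


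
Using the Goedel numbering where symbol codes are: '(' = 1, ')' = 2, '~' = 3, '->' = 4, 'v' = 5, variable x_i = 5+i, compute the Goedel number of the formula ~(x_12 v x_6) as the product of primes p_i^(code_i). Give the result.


Formula: ~(x_12 v x_6)
Symbol codes: [3, 1, 17, 5, 11, 2]
Primes: [2, 3, 5, 7, 11, 13]
p_1^3 = 2^3 = 8
p_2^1 = 3^1 = 3
p_3^17 = 5^17 = 762939453125
p_4^5 = 7^5 = 16807
p_5^11 = 11^11 = 285311670611
p_6^2 = 13^2 = 169
Product = 14838764994599926995849609375000

14838764994599926995849609375000


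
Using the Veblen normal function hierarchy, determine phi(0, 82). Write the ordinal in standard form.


phi(0, 82):
phi(0, beta) = omega^beta by definition.
phi(0, 82) = omega^82

omega^82


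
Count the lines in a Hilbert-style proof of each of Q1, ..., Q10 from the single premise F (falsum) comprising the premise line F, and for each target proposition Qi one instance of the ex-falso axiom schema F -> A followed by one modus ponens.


Ex falso, line by line:
- 1 premise line (F)
- 10 targets, each needing 1 axiom instance (F -> Qi) + 1 MP = 2 lines: 2 * 10 = 20
Total = 1 + 20 = 21 lines.

21


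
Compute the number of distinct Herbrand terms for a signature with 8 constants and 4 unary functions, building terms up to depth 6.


Herbrand terms by depth:
Depth 0: 8 constants
Depth 1: 32 new terms (running total: 40)
Depth 2: 128 new terms (running total: 168)
Depth 3: 512 new terms (running total: 680)
Depth 4: 2048 new terms (running total: 2728)
Depth 5: 8192 new terms (running total: 10920)
Depth 6: 32768 new terms (running total: 43688)
Total distinct ground terms = 43688

43688


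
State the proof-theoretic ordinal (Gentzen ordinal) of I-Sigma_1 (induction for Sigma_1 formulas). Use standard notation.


The proof-theoretic ordinal of I-Sigma_1 (induction for Sigma_1 formulas) is a standard result in ordinal analysis.
This ordinal is the supremum of order types of primitive recursive well-orderings
that the theory can prove to be well-ordered.
For I-Sigma_1 (induction for Sigma_1 formulas), the proof-theoretic ordinal is omega^omega.

omega^omega


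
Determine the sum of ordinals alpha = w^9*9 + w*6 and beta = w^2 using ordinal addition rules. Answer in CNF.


Ordinal addition (w^9*9 + w*6) + w^2:
alpha's leading term has exponent 9 > beta's exponent 2, so it survives.
alpha's tail term has exponent 1 < beta's exponent 2, so it is absorbed by beta.
In ordinal addition, any term followed by a strictly larger-exponent term is absorbed.
Result = w^9*9 + w^2

w^9*9 + w^2


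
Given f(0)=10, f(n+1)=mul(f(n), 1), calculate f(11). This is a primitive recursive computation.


f(0) = 10
f(1) = mul(f(0), 1) = mul(10, 1) = 10
f(2) = mul(f(1), 1) = mul(10, 1) = 10
f(3) = mul(f(2), 1) = mul(10, 1) = 10
f(4) = mul(f(3), 1) = mul(10, 1) = 10
f(5) = mul(f(4), 1) = mul(10, 1) = 10
f(6) = mul(f(5), 1) = mul(10, 1) = 10
f(7) = mul(f(6), 1) = mul(10, 1) = 10
f(8) = mul(f(7), 1) = mul(10, 1) = 10
f(9) = mul(f(8), 1) = mul(10, 1) = 10
f(10) = mul(f(9), 1) = mul(10, 1) = 10
f(11) = mul(f(10), 1) = mul(10, 1) = 10


10


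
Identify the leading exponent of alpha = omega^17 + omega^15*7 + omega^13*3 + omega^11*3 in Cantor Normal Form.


CNF: omega^17 + omega^15*7 + omega^13*3 + omega^11*3
The leading term is omega^17, which has exponent 17.

17


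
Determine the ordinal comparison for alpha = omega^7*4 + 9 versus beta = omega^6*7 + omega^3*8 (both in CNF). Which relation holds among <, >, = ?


Compare term by term from highest exponent:
alpha = omega^7*4 + 9
beta = omega^6*7 + omega^3*8
Term 1: alpha has omega^7*4, beta has omega^6*7
Term 2: alpha has omega^0*9, beta has omega^3*8
Result: alpha > beta

alpha > beta


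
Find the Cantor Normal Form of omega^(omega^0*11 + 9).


omega^(omega^0*11 + 9):
omega^0 = 1, so the exponent is 11 + 9 = 20 (finite ordinal addition).
Result = omega^20, already a single CNF term.

omega^20


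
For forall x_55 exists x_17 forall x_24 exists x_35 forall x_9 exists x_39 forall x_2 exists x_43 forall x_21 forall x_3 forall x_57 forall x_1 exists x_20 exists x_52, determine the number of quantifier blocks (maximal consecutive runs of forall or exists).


Alternations = 9.
Blocks = alternations + 1 = 10

10


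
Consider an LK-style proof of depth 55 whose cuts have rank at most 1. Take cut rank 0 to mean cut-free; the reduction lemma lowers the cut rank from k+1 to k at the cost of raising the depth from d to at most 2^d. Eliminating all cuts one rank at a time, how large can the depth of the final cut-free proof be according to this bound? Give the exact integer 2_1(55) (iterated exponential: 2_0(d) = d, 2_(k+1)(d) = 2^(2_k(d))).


Each rank reduction sends depth d to at most 2^d; cut rank r needs r reductions.
2_0(55) = 55
2_1(55) = 2^55 = 36028797018963968
Cut-free depth bound = 36028797018963968

36028797018963968


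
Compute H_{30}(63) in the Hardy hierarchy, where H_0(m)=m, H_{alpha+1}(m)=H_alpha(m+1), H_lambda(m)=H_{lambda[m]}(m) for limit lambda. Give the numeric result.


H_30(63):
For finite ordinals k, H_k(n) = n + k (each successor step adds 1).
H_30(63) = 63 + 30 = 93

93


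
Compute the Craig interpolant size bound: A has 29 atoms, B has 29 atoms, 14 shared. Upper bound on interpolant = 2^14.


Shared atoms = 14
Craig interpolant size bound = 2^14
= 16384

16384


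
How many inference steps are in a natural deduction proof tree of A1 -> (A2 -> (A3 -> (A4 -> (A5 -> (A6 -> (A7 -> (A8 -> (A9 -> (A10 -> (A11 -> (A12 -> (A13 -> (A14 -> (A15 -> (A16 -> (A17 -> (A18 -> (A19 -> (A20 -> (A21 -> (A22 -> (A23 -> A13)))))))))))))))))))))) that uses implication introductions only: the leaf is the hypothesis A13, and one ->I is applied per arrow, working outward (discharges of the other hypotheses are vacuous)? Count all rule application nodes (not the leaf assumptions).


The formula has 23 arrows (->); its innermost consequent A13 is one of the antecedents,
so the proof starts from the hypothesis leaf A13 (not a rule application) and closes one arrow per ->I.
Building A1 -> (A2 -> (A3 -> (A4 -> (A5 -> (A6 -> (A7 -> (A8 -> (A9 -> (A10 -> (A11 -> (A12 -> (A13 -> (A14 -> (A15 -> (A16 -> (A17 -> (A18 -> (A19 -> (A20 -> (A21 -> (A22 -> (A23 -> A13)))))))))))))))))))))) therefore takes 23 nested implication introductions.
Total inference nodes = 23

23


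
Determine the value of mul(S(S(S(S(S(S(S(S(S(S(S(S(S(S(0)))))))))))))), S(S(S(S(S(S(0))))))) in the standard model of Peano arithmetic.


mul(S^14(0), S^6(0)):
S^14(0) = 14
S^6(0) = 6
14 * 6 = 84

84


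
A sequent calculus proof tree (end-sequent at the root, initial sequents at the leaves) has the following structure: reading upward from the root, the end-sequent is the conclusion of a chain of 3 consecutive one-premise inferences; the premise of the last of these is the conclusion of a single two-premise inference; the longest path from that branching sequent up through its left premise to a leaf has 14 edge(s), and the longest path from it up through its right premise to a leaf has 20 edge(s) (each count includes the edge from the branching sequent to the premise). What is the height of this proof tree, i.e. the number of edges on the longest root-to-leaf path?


Longest path through the left premise: 14 edges (measured from the branching sequent)
Longest path through the right premise: 20 edges
Height of the subtree rooted at the branching sequent: max(14, 20) = 20
The branching sequent sits 3 edges above the root (the chain of one-premise inferences), so height = 20 + 3 = 23

23


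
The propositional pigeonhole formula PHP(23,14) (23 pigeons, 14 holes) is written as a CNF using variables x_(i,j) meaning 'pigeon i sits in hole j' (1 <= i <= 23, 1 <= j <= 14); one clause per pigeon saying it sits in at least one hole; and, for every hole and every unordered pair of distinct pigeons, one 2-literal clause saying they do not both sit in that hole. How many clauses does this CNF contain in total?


PHP(23,14): 23 pigeons, 14 holes, 23*14 = 322 variables.
- pigeon clauses: one per pigeon -> 23 clauses
- hole clauses: 14 holes * C(23,2) = 14 * 253 -> 3542 clauses
Total clauses = 23 + 3542 = 3565

3565


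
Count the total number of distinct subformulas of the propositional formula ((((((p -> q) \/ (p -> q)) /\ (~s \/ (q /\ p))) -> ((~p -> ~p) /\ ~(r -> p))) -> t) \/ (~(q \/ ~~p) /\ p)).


Formula: ((((((p -> q) \/ (p -> q)) /\ (~s \/ (q /\ p))) -> ((~p -> ~p) /\ ~(r -> p))) -> t) \/ (~(q \/ ~~p) /\ p))
Subformulas found:
  1. r
  2. q
  3. s
  4. t
  5. p
  6. ~p
  7. ~s
  8. ~~p
  9. (q /\ p)
  10. (r -> p)
  11. (p -> q)
  12. ~(r -> p)
  13. (~p -> ~p)
  14. (q \/ ~~p)
  15. ~(q \/ ~~p)
  16. (~s \/ (q /\ p))
  17. (~(q \/ ~~p) /\ p)
  18. ((p -> q) \/ (p -> q))
  19. ((~p -> ~p) /\ ~(r -> p))
  20. (((p -> q) \/ (p -> q)) /\ (~s \/ (q /\ p)))
  21. ((((p -> q) \/ (p -> q)) /\ (~s \/ (q /\ p))) -> ((~p -> ~p) /\ ~(r -> p)))
  22. (((((p -> q) \/ (p -> q)) /\ (~s \/ (q /\ p))) -> ((~p -> ~p) /\ ~(r -> p))) -> t)
  23. ((((((p -> q) \/ (p -> q)) /\ (~s \/ (q /\ p))) -> ((~p -> ~p) /\ ~(r -> p))) -> t) \/ (~(q \/ ~~p) /\ p))
Total distinct subformulas = 23

23


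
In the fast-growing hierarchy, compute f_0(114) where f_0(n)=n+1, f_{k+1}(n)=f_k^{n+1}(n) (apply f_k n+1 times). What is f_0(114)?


f_0(114) = 114 + 1 = 115

115


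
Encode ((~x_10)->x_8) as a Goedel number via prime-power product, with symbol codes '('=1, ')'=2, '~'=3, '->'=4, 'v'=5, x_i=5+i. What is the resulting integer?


Formula: ((~x_10)->x_8)
Symbol codes: [1, 1, 3, 15, 2, 4, 13, 2]
Primes: [2, 3, 5, 7, 11, 13, 17, 19]
p_1^1 = 2^1 = 2
p_2^1 = 3^1 = 3
p_3^3 = 5^3 = 125
p_4^15 = 7^15 = 4747561509943
p_5^2 = 11^2 = 121
p_6^4 = 13^4 = 28561
p_7^13 = 17^13 = 9904578032905937
p_8^2 = 19^2 = 361
Product = 43998089921406291175963225229892853673250

43998089921406291175963225229892853673250


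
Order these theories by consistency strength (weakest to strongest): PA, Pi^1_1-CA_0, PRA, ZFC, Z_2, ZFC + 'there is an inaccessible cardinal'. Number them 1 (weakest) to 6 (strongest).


Ordering by consistency strength:
1. PRA
2. PA
3. Pi^1_1-CA_0
4. Z_2
5. ZFC
6. ZFC + 'there is an inaccessible cardinal'


PA=2, Pi^1_1-CA_0=3, PRA=1, ZFC=5, Z_2=4, ZFC + 'there is an inaccessible cardinal'=6


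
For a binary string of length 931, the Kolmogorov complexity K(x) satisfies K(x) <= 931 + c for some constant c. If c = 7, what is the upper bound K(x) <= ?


K(x) <= |x| + c = 931 + 7 = 938

938


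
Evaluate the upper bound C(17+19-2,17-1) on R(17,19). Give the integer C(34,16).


R(17,19) <= C(17+19-2, 17-1) = C(34, 16)
C(34, 16) = 34! / (16! * 18!)
= 2203961430

2203961430


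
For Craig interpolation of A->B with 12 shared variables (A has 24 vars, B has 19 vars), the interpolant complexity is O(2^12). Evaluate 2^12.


Shared atoms = 12
Craig interpolant size bound = 2^12
= 4096

4096


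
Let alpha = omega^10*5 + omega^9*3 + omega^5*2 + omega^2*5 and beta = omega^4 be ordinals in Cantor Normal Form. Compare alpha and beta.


Compare term by term from highest exponent:
alpha = omega^10*5 + omega^9*3 + omega^5*2 + omega^2*5
beta = omega^4
Term 1: alpha has omega^10*5, beta has omega^4*1
Term 2: alpha has omega^9*3, beta has omega^0*0
Term 3: alpha has omega^5*2, beta has omega^0*0
Term 4: alpha has omega^2*5, beta has omega^0*0
Result: alpha > beta

alpha > beta


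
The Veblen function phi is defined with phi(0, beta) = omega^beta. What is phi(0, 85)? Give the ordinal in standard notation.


phi(0, 85):
phi(0, beta) = omega^beta by definition.
phi(0, 85) = omega^85

omega^85


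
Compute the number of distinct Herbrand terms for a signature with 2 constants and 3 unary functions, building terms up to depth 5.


Herbrand terms by depth:
Depth 0: 2 constants
Depth 1: 6 new terms (running total: 8)
Depth 2: 18 new terms (running total: 26)
Depth 3: 54 new terms (running total: 80)
Depth 4: 162 new terms (running total: 242)
Depth 5: 486 new terms (running total: 728)
Total distinct ground terms = 728

728


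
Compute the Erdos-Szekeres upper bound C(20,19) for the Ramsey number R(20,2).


R(20,2) <= C(20+2-2, 20-1) = C(20, 19)
C(20, 19) = 20! / (19! * 1!)
= 20

20


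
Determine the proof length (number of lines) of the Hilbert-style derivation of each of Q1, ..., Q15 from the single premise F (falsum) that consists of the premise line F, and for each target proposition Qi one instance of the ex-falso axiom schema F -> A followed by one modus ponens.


Ex falso, line by line:
- 1 premise line (F)
- 15 targets, each needing 1 axiom instance (F -> Qi) + 1 MP = 2 lines: 2 * 15 = 30
Total = 1 + 30 = 31 lines.

31


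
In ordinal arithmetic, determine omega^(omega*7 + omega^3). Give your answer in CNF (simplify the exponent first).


omega^(omega*7 + omega^3):
In ordinal addition a term is absorbed by a following term of strictly larger exponent: 1 < 3, so omega*7 + omega^3 = omega^3.
omega raised to a CNF ordinal is a single CNF term: Result = omega^(omega^3)

omega^(omega^3)


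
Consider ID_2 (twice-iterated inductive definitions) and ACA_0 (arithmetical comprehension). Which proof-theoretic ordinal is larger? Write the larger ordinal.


Proof-theoretic ordinal of ID_2 (twice-iterated inductive definitions): psi_0(epsilon_{Omega_2+1})
Proof-theoretic ordinal of ACA_0 (arithmetical comprehension): epsilon_0
Comparing: epsilon_0 < psi_0(epsilon_{Omega_2+1}).
The larger ordinal is psi_0(epsilon_{Omega_2+1}) (from ID_2 (twice-iterated inductive definitions)).

psi_0(epsilon_{Omega_2+1})


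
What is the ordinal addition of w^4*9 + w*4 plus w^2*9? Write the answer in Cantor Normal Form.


Ordinal addition (w^4*9 + w*4) + w^2*9:
alpha's leading term has exponent 4 > beta's exponent 2, so it survives.
alpha's tail term has exponent 1 < beta's exponent 2, so it is absorbed by beta.
In ordinal addition, any term followed by a strictly larger-exponent term is absorbed.
Result = w^4*9 + w^2*9

w^4*9 + w^2*9


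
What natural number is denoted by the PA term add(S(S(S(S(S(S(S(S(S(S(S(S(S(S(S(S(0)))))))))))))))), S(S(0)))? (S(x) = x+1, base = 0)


add(S^16(0), S^2(0)):
S^16(0) = 16
S^2(0) = 2
16 + 2 = 18

18


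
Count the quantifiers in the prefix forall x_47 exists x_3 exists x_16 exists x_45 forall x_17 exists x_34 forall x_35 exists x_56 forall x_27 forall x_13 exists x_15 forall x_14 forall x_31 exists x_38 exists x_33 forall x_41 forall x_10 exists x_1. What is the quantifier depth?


Quantifier prefix has 18 quantifier symbols.
Quantifier depth = 18

18


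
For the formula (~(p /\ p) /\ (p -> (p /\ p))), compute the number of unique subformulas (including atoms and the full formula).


Formula: (~(p /\ p) /\ (p -> (p /\ p)))
Subformulas found:
  1. p
  2. (p /\ p)
  3. ~(p /\ p)
  4. (p -> (p /\ p))
  5. (~(p /\ p) /\ (p -> (p /\ p)))
Total distinct subformulas = 5

5


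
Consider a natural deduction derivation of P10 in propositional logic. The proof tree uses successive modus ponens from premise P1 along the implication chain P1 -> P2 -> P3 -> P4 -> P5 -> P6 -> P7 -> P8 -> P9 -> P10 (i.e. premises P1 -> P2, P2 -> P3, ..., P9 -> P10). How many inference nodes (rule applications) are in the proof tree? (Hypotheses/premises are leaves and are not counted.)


We have a chain: P1 -> P2 -> P3 -> P4 -> P5 -> P6 -> P7 -> P8 -> P9 -> P10.
Each modus ponens application produces the next variable.
The chain has 10 propositions, so 10-1 = 9 modus ponens steps.
Total inference nodes = 9

9


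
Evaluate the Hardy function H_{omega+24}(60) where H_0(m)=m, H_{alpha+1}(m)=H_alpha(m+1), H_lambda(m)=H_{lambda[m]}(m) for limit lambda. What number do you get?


H_{omega+24}(60):
Unwind the 24 successor steps: H_{omega+24}(60) = H_omega(60+24) = H_omega(84).
H_omega(m) = H_m(m) = m + m = 2m.
Result = 2 * 84 = 168

168


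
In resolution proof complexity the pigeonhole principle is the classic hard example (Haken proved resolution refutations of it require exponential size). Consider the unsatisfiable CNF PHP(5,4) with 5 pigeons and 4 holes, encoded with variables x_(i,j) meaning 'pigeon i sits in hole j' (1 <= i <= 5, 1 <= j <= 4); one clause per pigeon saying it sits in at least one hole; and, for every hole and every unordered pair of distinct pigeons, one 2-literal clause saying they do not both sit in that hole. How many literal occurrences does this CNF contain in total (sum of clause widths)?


PHP(5,4): 5 pigeons, 4 holes, 5*4 = 20 variables.
- pigeon clauses: one per pigeon -> 5 clauses of width 4 -> 20 literals
- hole clauses: 4 holes * C(5,2) = 4 * 10 -> 40 clauses of width 2 -> 80 literals
Total literal occurrences = 20 + 80 = 100

100


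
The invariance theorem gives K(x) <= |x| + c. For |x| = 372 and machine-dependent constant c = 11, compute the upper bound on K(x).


K(x) <= |x| + c = 372 + 11 = 383

383


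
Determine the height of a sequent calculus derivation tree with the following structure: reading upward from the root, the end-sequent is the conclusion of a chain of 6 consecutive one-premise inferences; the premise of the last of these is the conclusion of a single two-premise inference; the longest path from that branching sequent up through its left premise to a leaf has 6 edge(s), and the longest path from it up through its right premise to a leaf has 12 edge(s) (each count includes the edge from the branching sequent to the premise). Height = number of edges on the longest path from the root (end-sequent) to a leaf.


Longest path through the left premise: 6 edges (measured from the branching sequent)
Longest path through the right premise: 12 edges
Height of the subtree rooted at the branching sequent: max(6, 12) = 12
The branching sequent sits 6 edges above the root (the chain of one-premise inferences), so height = 12 + 6 = 18

18


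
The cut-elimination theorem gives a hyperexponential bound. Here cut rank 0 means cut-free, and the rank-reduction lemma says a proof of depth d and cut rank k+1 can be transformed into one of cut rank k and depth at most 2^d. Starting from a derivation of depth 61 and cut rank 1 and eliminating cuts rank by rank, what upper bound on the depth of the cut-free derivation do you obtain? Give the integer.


Each rank reduction sends depth d to at most 2^d; cut rank r needs r reductions.
2_0(61) = 61
2_1(61) = 2^61 = 2305843009213693952
Cut-free depth bound = 2305843009213693952

2305843009213693952


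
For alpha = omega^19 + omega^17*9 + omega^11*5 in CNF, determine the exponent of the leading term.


CNF: omega^19 + omega^17*9 + omega^11*5
The leading term is omega^19, which has exponent 19.

19


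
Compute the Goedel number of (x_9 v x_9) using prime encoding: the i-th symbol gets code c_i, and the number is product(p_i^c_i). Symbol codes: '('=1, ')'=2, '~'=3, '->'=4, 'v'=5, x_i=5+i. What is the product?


Formula: (x_9 v x_9)
Symbol codes: [1, 14, 5, 14, 2]
Primes: [2, 3, 5, 7, 11]
p_1^1 = 2^1 = 2
p_2^14 = 3^14 = 4782969
p_3^5 = 5^5 = 3125
p_4^14 = 7^14 = 678223072849
p_5^2 = 11^2 = 121
Product = 2453214448969390940006250

2453214448969390940006250


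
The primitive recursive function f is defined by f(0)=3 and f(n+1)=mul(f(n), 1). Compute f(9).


f(0) = 3
f(1) = mul(f(0), 1) = mul(3, 1) = 3
f(2) = mul(f(1), 1) = mul(3, 1) = 3
f(3) = mul(f(2), 1) = mul(3, 1) = 3
f(4) = mul(f(3), 1) = mul(3, 1) = 3
f(5) = mul(f(4), 1) = mul(3, 1) = 3
f(6) = mul(f(5), 1) = mul(3, 1) = 3
f(7) = mul(f(6), 1) = mul(3, 1) = 3
f(8) = mul(f(7), 1) = mul(3, 1) = 3
f(9) = mul(f(8), 1) = mul(3, 1) = 3


3


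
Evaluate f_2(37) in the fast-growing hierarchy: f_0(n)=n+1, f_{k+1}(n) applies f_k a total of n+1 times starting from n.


f_2(37) = f_1^38(37)
f_1(m) = 2m + 1.
Iterating: f_1^k(n) = 2^k*(n+1) - 1.
f_2(37) = 2^38*(37+1) - 1 = 274877906944*38 - 1 = 10445360463871

10445360463871


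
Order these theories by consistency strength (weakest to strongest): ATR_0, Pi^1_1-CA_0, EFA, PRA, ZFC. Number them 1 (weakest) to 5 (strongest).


Ordering by consistency strength:
1. EFA
2. PRA
3. ATR_0
4. Pi^1_1-CA_0
5. ZFC


ATR_0=3, Pi^1_1-CA_0=4, EFA=1, PRA=2, ZFC=5


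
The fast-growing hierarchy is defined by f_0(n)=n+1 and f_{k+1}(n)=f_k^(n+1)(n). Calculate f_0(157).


f_0(157) = 157 + 1 = 158

158


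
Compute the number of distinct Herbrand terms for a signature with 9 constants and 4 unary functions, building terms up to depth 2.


Herbrand terms by depth:
Depth 0: 9 constants
Depth 1: 36 new terms (running total: 45)
Depth 2: 144 new terms (running total: 189)
Total distinct ground terms = 189

189


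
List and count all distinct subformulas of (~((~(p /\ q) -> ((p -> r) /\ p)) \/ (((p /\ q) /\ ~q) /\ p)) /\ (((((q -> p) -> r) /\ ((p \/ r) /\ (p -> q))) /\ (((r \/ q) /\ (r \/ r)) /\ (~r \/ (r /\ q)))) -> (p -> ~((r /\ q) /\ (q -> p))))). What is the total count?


Formula: (~((~(p /\ q) -> ((p -> r) /\ p)) \/ (((p /\ q) /\ ~q) /\ p)) /\ (((((q -> p) -> r) /\ ((p \/ r) /\ (p -> q))) /\ (((r \/ q) /\ (r \/ r)) /\ (~r \/ (r /\ q)))) -> (p -> ~((r /\ q) /\ (q -> p)))))
Subformulas found:
  1. r
  2. p
  3. q
  4. ~r
  5. ~q
  6. (p /\ q)
  7. (q -> p)
  8. (r \/ r)
  9. (p -> q)
  10. (p -> r)
  11. (r /\ q)
  12. (r \/ q)
  13. (p \/ r)
  14. ~(p /\ q)
  15. ((p -> r) /\ p)
  16. ((q -> p) -> r)
  17. ((p /\ q) /\ ~q)
  18. (~r \/ (r /\ q))
  19. ((p \/ r) /\ (p -> q))
  20. ((r /\ q) /\ (q -> p))
  21. ((r \/ q) /\ (r \/ r))
  22. (((p /\ q) /\ ~q) /\ p)
  23. ~((r /\ q) /\ (q -> p))
  24. (~(p /\ q) -> ((p -> r) /\ p))
  25. (p -> ~((r /\ q) /\ (q -> p)))
  26. (((q -> p) -> r) /\ ((p \/ r) /\ (p -> q)))
  27. (((r \/ q) /\ (r \/ r)) /\ (~r \/ (r /\ q)))
  28. ((~(p /\ q) -> ((p -> r) /\ p)) \/ (((p /\ q) /\ ~q) /\ p))
  29. ~((~(p /\ q) -> ((p -> r) /\ p)) \/ (((p /\ q) /\ ~q) /\ p))
  30. ((((q -> p) -> r) /\ ((p \/ r) /\ (p -> q))) /\ (((r \/ q) /\ (r \/ r)) /\ (~r \/ (r /\ q))))
  31. (((((q -> p) -> r) /\ ((p \/ r) /\ (p -> q))) /\ (((r \/ q) /\ (r \/ r)) /\ (~r \/ (r /\ q)))) -> (p -> ~((r /\ q) /\ (q -> p))))
  32. (~((~(p /\ q) -> ((p -> r) /\ p)) \/ (((p /\ q) /\ ~q) /\ p)) /\ (((((q -> p) -> r) /\ ((p \/ r) /\ (p -> q))) /\ (((r \/ q) /\ (r \/ r)) /\ (~r \/ (r /\ q)))) -> (p -> ~((r /\ q) /\ (q -> p)))))
Total distinct subformulas = 32

32


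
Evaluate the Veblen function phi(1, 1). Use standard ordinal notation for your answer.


phi(1, 1):
phi(1, beta) = epsilon_beta (the beta-th epsilon number).
phi(1, 1) = epsilon_1

epsilon_1


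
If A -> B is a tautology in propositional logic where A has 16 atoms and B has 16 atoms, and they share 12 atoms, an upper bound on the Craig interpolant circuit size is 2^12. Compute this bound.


Shared atoms = 12
Craig interpolant size bound = 2^12
= 4096

4096


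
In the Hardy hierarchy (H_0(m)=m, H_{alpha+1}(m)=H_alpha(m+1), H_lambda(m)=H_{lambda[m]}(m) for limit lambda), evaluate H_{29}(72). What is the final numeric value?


H_29(72):
For finite ordinals k, H_k(n) = n + k (each successor step adds 1).
H_29(72) = 72 + 29 = 101

101


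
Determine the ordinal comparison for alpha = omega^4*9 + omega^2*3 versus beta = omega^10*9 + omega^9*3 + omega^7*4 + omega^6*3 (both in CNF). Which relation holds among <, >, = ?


Compare term by term from highest exponent:
alpha = omega^4*9 + omega^2*3
beta = omega^10*9 + omega^9*3 + omega^7*4 + omega^6*3
Term 1: alpha has omega^4*9, beta has omega^10*9
Term 2: alpha has omega^2*3, beta has omega^9*3
Term 3: alpha has omega^0*0, beta has omega^7*4
Term 4: alpha has omega^0*0, beta has omega^6*3
Result: alpha < beta

alpha < beta


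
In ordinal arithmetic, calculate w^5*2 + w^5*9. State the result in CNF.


Ordinal addition w^5*2 + w^5*9:
Both terms have the same exponent 5.
w^e*c + w^e*d = w^e*(c+d).
Result = w^5*(2+9) = w^5*11

w^5*11


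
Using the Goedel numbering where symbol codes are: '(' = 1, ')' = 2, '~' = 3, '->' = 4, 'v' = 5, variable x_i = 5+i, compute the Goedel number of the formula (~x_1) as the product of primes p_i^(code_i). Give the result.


Formula: (~x_1)
Symbol codes: [1, 3, 6, 2]
Primes: [2, 3, 5, 7]
p_1^1 = 2^1 = 2
p_2^3 = 3^3 = 27
p_3^6 = 5^6 = 15625
p_4^2 = 7^2 = 49
Product = 41343750

41343750


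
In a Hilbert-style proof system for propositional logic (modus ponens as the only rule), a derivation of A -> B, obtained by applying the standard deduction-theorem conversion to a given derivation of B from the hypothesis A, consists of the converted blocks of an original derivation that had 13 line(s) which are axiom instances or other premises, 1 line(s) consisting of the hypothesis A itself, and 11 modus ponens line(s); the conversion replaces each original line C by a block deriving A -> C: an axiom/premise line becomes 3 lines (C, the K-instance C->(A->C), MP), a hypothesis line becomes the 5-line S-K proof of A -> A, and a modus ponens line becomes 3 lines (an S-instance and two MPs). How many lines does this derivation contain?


Deduction-theorem conversion, block by block:
- 13 axiom/premise lines -> 3 lines each = 39
- 1 hypothesis lines -> 5 lines each (identity proof A->A) = 5
- 11 MP lines -> 3 lines each (S-instance, MP, MP) = 33
Total = 39 + 5 + 33 = 77 lines.

77


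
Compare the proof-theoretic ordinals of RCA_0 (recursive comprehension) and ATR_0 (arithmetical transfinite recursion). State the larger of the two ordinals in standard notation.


Proof-theoretic ordinal of RCA_0 (recursive comprehension): omega^omega
Proof-theoretic ordinal of ATR_0 (arithmetical transfinite recursion): Gamma_0
Comparing: omega^omega < Gamma_0.
The larger ordinal is Gamma_0 (from ATR_0 (arithmetical transfinite recursion)).

Gamma_0


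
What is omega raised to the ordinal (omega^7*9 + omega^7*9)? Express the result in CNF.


omega^(omega^7*9 + omega^7*9):
Both terms of the exponent have the same exponent 7, so they merge: omega^7*9 + omega^7*9 = omega^7*(9+9) = omega^7*18.
omega raised to a CNF ordinal is a single CNF term: Result = omega^(omega^7*18)

omega^(omega^7*18)


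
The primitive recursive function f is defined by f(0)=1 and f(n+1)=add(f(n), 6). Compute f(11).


f(0) = 1
f(1) = add(f(0), 6) = add(1, 6) = 7
f(2) = add(f(1), 6) = add(7, 6) = 13
f(3) = add(f(2), 6) = add(13, 6) = 19
f(4) = add(f(3), 6) = add(19, 6) = 25
f(5) = add(f(4), 6) = add(25, 6) = 31
f(6) = add(f(5), 6) = add(31, 6) = 37
f(7) = add(f(6), 6) = add(37, 6) = 43
f(8) = add(f(7), 6) = add(43, 6) = 49
f(9) = add(f(8), 6) = add(49, 6) = 55
f(10) = add(f(9), 6) = add(55, 6) = 61
f(11) = add(f(10), 6) = add(61, 6) = 67


67


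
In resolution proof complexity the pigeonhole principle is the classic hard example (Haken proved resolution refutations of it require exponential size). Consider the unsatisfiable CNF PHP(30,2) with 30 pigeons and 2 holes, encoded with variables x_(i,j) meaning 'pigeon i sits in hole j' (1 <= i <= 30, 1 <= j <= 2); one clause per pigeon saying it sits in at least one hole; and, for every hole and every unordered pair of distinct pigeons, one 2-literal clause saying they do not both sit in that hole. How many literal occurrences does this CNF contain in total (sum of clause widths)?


PHP(30,2): 30 pigeons, 2 holes, 30*2 = 60 variables.
- pigeon clauses: one per pigeon -> 30 clauses of width 2 -> 60 literals
- hole clauses: 2 holes * C(30,2) = 2 * 435 -> 870 clauses of width 2 -> 1740 literals
Total literal occurrences = 60 + 1740 = 1800

1800


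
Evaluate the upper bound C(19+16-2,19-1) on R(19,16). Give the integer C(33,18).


R(19,16) <= C(19+16-2, 19-1) = C(33, 18)
C(33, 18) = 33! / (18! * 15!)
= 1037158320

1037158320


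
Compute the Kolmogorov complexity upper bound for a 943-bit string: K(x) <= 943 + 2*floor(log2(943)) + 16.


floor(log2(943)) = 9
2 * 9 = 18
K(x) <= 943 + 18 + 16 = 977

977


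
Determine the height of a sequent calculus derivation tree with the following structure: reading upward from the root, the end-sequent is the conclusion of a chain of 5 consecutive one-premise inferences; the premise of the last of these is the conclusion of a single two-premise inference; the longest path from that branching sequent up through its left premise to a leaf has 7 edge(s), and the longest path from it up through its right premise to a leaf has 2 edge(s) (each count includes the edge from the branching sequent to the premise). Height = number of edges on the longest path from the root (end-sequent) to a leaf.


Longest path through the left premise: 7 edges (measured from the branching sequent)
Longest path through the right premise: 2 edges
Height of the subtree rooted at the branching sequent: max(7, 2) = 7
The branching sequent sits 5 edges above the root (the chain of one-premise inferences), so height = 7 + 5 = 12

12


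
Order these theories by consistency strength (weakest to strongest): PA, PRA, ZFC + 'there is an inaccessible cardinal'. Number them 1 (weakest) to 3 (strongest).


Ordering by consistency strength:
1. PRA
2. PA
3. ZFC + 'there is an inaccessible cardinal'


PA=2, PRA=1, ZFC + 'there is an inaccessible cardinal'=3


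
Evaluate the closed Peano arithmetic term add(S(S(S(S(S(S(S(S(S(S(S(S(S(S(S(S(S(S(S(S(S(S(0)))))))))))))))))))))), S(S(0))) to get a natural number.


add(S^22(0), S^2(0)):
S^22(0) = 22
S^2(0) = 2
22 + 2 = 24

24


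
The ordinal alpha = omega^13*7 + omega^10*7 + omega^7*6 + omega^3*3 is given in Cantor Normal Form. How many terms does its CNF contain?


CNF: omega^13*7 + omega^10*7 + omega^7*6 + omega^3*3
Count the summands separated by '+':
  term 1: omega^13*7
  term 2: omega^10*7
  term 3: omega^7*6
  term 4: omega^3*3
Total terms = 4

4


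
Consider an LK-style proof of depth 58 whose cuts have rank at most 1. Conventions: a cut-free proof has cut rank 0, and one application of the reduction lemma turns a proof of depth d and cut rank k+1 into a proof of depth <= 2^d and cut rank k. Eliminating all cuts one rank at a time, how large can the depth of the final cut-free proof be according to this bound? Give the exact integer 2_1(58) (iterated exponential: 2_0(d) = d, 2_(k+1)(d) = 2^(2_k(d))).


Each rank reduction sends depth d to at most 2^d; cut rank r needs r reductions.
2_0(58) = 58
2_1(58) = 2^58 = 288230376151711744
Cut-free depth bound = 288230376151711744

288230376151711744


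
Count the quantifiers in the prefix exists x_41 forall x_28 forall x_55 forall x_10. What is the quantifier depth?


Quantifier prefix has 4 quantifier symbols.
Quantifier depth = 4

4


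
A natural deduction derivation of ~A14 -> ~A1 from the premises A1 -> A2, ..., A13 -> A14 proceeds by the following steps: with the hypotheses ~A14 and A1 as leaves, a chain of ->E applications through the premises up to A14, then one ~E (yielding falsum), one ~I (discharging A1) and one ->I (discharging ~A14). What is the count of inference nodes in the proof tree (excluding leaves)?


From hypothesis A1, 13 ->E steps along the 13 premises yield A14.
~E with hypothesis ~A14 gives falsum (1 node); ~I discharging A1 gives ~A1 (1 node); ->I discharging ~A14 gives the goal (1 node).
Total = 13 + 3 = 16 inference nodes.

16


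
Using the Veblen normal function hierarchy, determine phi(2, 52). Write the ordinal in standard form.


phi(2, 52):
phi(2, beta) = zeta_beta (the beta-th zeta number, fixed point of epsilon).
phi(2, 52) = zeta_52

zeta_52


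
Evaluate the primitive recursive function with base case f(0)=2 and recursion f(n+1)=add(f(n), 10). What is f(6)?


f(0) = 2
f(1) = add(f(0), 10) = add(2, 10) = 12
f(2) = add(f(1), 10) = add(12, 10) = 22
f(3) = add(f(2), 10) = add(22, 10) = 32
f(4) = add(f(3), 10) = add(32, 10) = 42
f(5) = add(f(4), 10) = add(42, 10) = 52
f(6) = add(f(5), 10) = add(52, 10) = 62


62


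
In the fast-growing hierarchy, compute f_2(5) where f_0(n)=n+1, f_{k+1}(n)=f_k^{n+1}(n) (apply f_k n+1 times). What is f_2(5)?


f_2(5) = f_1^6(5)
f_1(m) = 2m + 1.
Iterating: f_1^k(n) = 2^k*(n+1) - 1.
f_2(5) = 2^6*(5+1) - 1 = 64*6 - 1 = 383

383


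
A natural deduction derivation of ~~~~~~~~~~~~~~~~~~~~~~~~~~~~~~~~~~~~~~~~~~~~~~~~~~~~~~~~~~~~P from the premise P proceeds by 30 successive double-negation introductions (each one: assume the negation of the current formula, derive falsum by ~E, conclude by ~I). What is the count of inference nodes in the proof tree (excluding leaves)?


Each double-negation introduction (from C infer ~~C) uses 2 inference nodes: one ~E (C and ~C give falsum) and one ~I (discharge ~C).
30 double negations = 30 * 2 = 60 inference nodes.

60


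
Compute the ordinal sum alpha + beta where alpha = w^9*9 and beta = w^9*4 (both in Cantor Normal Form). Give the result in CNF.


Ordinal addition w^9*9 + w^9*4:
Both terms have the same exponent 9.
w^e*c + w^e*d = w^e*(c+d).
Result = w^9*(9+4) = w^9*13

w^9*13


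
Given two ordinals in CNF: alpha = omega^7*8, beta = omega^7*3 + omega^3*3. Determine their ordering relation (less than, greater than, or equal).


Compare term by term from highest exponent:
alpha = omega^7*8
beta = omega^7*3 + omega^3*3
Term 1: alpha has omega^7*8, beta has omega^7*3
Term 2: alpha has omega^0*0, beta has omega^3*3
Result: alpha > beta

alpha > beta


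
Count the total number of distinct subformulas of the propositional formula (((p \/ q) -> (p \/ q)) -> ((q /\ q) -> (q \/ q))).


Formula: (((p \/ q) -> (p \/ q)) -> ((q /\ q) -> (q \/ q)))
Subformulas found:
  1. q
  2. p
  3. (p \/ q)
  4. (q /\ q)
  5. (q \/ q)
  6. ((q /\ q) -> (q \/ q))
  7. ((p \/ q) -> (p \/ q))
  8. (((p \/ q) -> (p \/ q)) -> ((q /\ q) -> (q \/ q)))
Total distinct subformulas = 8

8


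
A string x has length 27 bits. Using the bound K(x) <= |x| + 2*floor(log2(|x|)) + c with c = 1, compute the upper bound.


floor(log2(27)) = 4
2 * 4 = 8
K(x) <= 27 + 8 + 1 = 36

36


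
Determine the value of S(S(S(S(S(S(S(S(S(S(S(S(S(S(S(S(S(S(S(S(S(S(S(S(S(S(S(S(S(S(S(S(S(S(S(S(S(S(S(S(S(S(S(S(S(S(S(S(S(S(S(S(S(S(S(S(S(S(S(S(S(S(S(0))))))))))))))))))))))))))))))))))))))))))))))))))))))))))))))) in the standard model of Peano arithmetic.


Counting successors applied to 0:
63 applications of S to 0 = 63

63


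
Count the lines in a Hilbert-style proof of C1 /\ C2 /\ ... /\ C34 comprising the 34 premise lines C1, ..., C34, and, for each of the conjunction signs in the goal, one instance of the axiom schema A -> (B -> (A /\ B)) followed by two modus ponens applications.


Conjoining 34 premises:
- 34 premise lines
- the goal has 33 conjunction signs; each costs 1 axiom instance + 2 MP = 3 lines: 3 * 33 = 99
Total = 34 + 99 = 133 lines.

133


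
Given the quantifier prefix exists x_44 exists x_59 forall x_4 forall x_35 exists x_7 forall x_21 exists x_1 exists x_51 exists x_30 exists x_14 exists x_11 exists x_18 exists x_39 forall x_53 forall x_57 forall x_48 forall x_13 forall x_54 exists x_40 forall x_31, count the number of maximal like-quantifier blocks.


Alternations = 7.
Blocks = alternations + 1 = 8

8


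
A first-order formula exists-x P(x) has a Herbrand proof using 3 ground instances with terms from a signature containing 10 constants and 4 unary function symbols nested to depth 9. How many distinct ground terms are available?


Herbrand terms by depth:
Depth 0: 10 constants
Depth 1: 40 new terms (running total: 50)
Depth 2: 160 new terms (running total: 210)
Depth 3: 640 new terms (running total: 850)
Depth 4: 2560 new terms (running total: 3410)
Depth 5: 10240 new terms (running total: 13650)
Depth 6: 40960 new terms (running total: 54610)
Depth 7: 163840 new terms (running total: 218450)
Depth 8: 655360 new terms (running total: 873810)
Depth 9: 2621440 new terms (running total: 3495250)
Total distinct ground terms = 3495250

3495250


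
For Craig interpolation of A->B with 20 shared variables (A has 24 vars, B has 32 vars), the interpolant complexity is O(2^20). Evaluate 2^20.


Shared atoms = 20
Craig interpolant size bound = 2^20
= 1048576

1048576


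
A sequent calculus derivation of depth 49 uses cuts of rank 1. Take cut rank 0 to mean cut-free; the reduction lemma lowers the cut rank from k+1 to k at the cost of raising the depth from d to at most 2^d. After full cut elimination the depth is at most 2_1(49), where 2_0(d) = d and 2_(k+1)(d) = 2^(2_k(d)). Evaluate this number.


Each rank reduction sends depth d to at most 2^d; cut rank r needs r reductions.
2_0(49) = 49
2_1(49) = 2^49 = 562949953421312
Cut-free depth bound = 562949953421312

562949953421312


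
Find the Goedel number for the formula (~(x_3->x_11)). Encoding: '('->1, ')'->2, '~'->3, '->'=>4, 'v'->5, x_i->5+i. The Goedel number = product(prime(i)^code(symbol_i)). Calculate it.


Formula: (~(x_3->x_11))
Symbol codes: [1, 3, 1, 8, 4, 16, 2, 2]
Primes: [2, 3, 5, 7, 11, 13, 17, 19]
p_1^1 = 2^1 = 2
p_2^3 = 3^3 = 27
p_3^1 = 5^1 = 5
p_4^8 = 7^8 = 5764801
p_5^4 = 11^4 = 14641
p_6^16 = 13^16 = 665416609183179841
p_7^2 = 17^2 = 289
p_8^2 = 19^2 = 361
Product = 1582040169599032806308799518874739230

1582040169599032806308799518874739230


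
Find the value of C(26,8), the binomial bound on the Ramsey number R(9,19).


R(9,19) <= C(9+19-2, 9-1) = C(26, 8)
C(26, 8) = 26! / (8! * 18!)
= 1562275

1562275


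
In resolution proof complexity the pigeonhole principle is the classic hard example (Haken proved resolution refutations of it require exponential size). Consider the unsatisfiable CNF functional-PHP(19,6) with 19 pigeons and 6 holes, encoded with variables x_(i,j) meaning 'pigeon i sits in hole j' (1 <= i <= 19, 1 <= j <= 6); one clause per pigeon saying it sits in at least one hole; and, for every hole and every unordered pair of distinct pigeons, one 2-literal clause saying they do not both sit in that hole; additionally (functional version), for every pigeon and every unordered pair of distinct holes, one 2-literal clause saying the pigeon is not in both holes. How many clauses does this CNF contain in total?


functional-PHP(19,6): 19 pigeons, 6 holes, 19*6 = 114 variables.
- pigeon clauses: one per pigeon -> 19 clauses
- hole clauses: 6 holes * C(19,2) = 6 * 171 -> 1026 clauses
- functional clauses: 19 pigeons * C(6,2) = 19 * 15 -> 285 clauses
Total clauses = 19 + 1026 + 285 = 1330

1330


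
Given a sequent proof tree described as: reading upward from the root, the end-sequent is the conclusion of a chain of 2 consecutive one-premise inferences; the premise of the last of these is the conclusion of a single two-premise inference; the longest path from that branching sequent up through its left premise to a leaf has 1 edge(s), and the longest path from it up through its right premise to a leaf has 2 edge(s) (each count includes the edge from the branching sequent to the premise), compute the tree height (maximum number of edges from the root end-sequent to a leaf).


Longest path through the left premise: 1 edges (measured from the branching sequent)
Longest path through the right premise: 2 edges
Height of the subtree rooted at the branching sequent: max(1, 2) = 2
The branching sequent sits 2 edges above the root (the chain of one-premise inferences), so height = 2 + 2 = 4

4


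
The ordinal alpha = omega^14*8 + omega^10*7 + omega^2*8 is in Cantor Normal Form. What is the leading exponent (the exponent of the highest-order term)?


CNF: omega^14*8 + omega^10*7 + omega^2*8
The leading term is omega^14*8, which has exponent 14.

14


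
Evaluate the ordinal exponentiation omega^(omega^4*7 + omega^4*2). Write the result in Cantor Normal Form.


omega^(omega^4*7 + omega^4*2):
Both terms of the exponent have the same exponent 4, so they merge: omega^4*7 + omega^4*2 = omega^4*(7+2) = omega^4*9.
omega raised to a CNF ordinal is a single CNF term: Result = omega^(omega^4*9)

omega^(omega^4*9)
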